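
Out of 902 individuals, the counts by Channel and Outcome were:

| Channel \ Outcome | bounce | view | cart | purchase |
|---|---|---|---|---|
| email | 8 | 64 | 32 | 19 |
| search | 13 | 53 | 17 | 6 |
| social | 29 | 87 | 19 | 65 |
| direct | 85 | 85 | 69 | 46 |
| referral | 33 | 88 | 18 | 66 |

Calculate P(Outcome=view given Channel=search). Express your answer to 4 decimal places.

Total with Channel=search: 13 + 53 + 17 + 6 = 89.
P(Outcome=view | Channel=search) = 53/89 = 0.5955.

0.5955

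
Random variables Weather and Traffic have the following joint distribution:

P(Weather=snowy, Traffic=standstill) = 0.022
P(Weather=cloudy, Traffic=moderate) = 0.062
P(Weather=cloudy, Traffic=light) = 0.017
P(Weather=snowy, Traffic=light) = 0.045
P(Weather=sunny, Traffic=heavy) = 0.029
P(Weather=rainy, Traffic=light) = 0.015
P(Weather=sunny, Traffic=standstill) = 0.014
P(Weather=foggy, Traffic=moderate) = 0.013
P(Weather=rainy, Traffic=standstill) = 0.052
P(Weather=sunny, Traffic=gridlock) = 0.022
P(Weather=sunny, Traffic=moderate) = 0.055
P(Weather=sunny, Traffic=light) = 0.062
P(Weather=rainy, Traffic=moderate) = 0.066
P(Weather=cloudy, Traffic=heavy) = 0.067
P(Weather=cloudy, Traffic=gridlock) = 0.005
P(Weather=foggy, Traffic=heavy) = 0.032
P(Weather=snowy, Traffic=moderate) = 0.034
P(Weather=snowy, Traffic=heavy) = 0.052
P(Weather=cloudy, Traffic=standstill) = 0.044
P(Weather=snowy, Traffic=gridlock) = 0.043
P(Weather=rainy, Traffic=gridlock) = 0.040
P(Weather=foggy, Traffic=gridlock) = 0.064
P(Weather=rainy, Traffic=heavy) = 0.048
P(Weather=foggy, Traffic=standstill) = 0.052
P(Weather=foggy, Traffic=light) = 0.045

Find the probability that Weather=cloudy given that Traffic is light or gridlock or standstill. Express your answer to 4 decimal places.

0.1218

P(Traffic=light) = 0.062 + 0.017 + 0.015 + 0.045 + 0.045 = 0.184.
P(Traffic=gridlock) = 0.022 + 0.005 + 0.040 + 0.043 + 0.064 = 0.174.
P(Traffic=standstill) = 0.014 + 0.044 + 0.052 + 0.022 + 0.052 = 0.184.
P(Traffic ∈ {light, gridlock, standstill}) = 0.184 + 0.174 + 0.184 = 0.542; P(Weather=cloudy, Traffic ∈ {light, gridlock, standstill}) = 0.017 + 0.005 + 0.044 = 0.066.
P(Weather=cloudy | Traffic ∈ {light, gridlock, standstill}) = 0.066/0.542 = 0.1218.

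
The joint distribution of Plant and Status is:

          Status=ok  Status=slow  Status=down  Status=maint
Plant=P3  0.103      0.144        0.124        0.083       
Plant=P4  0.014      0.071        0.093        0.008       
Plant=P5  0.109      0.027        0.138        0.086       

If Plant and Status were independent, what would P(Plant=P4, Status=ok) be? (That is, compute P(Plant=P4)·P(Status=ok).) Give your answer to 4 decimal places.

0.0420

P(Plant=P4) = 0.014 + 0.071 + 0.093 + 0.008 = 0.186.
P(Status=ok) = 0.103 + 0.014 + 0.109 = 0.226.
Product: 0.186 × 0.226 = 0.0420.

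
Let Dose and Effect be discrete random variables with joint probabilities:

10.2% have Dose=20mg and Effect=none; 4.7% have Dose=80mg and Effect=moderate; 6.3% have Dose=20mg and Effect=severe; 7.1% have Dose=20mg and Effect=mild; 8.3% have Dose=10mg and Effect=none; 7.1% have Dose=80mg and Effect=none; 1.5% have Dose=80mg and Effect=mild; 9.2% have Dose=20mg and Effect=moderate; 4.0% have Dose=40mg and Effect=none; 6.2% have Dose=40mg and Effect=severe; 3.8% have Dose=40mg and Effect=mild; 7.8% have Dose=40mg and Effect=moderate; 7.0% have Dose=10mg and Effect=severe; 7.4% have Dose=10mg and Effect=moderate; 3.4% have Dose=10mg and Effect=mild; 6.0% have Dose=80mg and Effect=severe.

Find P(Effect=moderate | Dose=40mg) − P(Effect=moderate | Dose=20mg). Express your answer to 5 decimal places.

0.07731

P(Dose=40mg) = 0.040 + 0.038 + 0.078 + 0.062 = 0.218; P(Effect=moderate | Dose=40mg) = 0.078/0.218 = 0.357798.
P(Dose=20mg) = 0.102 + 0.071 + 0.092 + 0.063 = 0.328; P(Effect=moderate | Dose=20mg) = 0.092/0.328 = 0.280488.
Difference = 0.07731.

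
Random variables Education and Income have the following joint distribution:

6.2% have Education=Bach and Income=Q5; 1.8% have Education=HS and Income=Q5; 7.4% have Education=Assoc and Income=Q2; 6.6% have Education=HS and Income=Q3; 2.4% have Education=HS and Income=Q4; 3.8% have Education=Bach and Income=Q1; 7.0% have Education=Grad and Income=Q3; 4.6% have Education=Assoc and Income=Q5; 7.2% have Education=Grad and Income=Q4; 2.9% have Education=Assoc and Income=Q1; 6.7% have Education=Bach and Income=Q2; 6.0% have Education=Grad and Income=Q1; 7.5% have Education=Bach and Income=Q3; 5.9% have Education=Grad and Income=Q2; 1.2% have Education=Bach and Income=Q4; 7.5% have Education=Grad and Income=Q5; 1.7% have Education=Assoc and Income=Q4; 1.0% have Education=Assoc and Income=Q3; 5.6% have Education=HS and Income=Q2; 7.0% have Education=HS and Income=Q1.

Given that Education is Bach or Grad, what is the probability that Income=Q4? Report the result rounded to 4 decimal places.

0.1424

P(Education=Bach) = 0.038 + 0.067 + 0.075 + 0.012 + 0.062 = 0.254.
P(Education=Grad) = 0.060 + 0.059 + 0.070 + 0.072 + 0.075 = 0.336.
P(Education ∈ {Bach, Grad}) = 0.254 + 0.336 = 0.590; P(Income=Q4, Education ∈ {Bach, Grad}) = 0.012 + 0.072 = 0.084.
P(Income=Q4 | Education ∈ {Bach, Grad}) = 0.084/0.590 = 0.1424.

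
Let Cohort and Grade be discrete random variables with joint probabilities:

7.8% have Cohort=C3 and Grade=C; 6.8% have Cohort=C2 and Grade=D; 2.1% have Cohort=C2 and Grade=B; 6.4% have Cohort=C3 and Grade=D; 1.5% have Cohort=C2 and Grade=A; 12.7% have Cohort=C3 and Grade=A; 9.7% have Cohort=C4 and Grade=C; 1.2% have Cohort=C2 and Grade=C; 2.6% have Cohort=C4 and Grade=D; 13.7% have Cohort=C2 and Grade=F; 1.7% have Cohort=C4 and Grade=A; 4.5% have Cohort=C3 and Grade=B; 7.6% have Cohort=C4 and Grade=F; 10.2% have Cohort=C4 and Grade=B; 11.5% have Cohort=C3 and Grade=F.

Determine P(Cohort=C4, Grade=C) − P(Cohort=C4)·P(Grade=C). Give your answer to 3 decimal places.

P(Cohort=C4) = 0.017 + 0.102 + 0.097 + 0.026 + 0.076 = 0.318.
P(Grade=C) = 0.012 + 0.078 + 0.097 = 0.187.
P(Cohort=C4, Grade=C) − P(Cohort=C4)P(Grade=C) = 0.097 − 0.318×0.187 = 0.038.

0.038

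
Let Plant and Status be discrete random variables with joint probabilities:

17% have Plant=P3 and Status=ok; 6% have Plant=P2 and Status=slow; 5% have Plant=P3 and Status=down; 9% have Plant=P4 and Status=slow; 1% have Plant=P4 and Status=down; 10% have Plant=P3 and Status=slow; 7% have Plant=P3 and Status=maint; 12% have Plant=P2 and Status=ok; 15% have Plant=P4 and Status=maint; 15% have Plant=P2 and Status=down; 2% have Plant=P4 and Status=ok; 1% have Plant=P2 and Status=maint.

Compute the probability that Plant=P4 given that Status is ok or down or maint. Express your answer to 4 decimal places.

0.2400

P(Status=ok) = 0.12 + 0.17 + 0.02 = 0.31.
P(Status=down) = 0.15 + 0.05 + 0.01 = 0.21.
P(Status=maint) = 0.01 + 0.07 + 0.15 = 0.23.
P(Status ∈ {ok, down, maint}) = 0.31 + 0.21 + 0.23 = 0.75; P(Plant=P4, Status ∈ {ok, down, maint}) = 0.02 + 0.01 + 0.15 = 0.18.
P(Plant=P4 | Status ∈ {ok, down, maint}) = 0.18/0.75 = 0.2400.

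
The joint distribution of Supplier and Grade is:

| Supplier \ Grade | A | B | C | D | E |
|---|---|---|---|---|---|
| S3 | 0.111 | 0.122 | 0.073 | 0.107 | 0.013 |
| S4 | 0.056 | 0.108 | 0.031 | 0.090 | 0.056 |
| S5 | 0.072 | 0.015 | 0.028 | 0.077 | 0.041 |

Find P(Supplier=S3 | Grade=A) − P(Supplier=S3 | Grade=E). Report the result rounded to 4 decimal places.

P(Grade=A) = 0.111 + 0.056 + 0.072 = 0.239; P(Supplier=S3 | Grade=A) = 0.111/0.239 = 0.46444.
P(Grade=E) = 0.013 + 0.056 + 0.041 = 0.110; P(Supplier=S3 | Grade=E) = 0.013/0.110 = 0.11818.
Difference = 0.3463.

0.3463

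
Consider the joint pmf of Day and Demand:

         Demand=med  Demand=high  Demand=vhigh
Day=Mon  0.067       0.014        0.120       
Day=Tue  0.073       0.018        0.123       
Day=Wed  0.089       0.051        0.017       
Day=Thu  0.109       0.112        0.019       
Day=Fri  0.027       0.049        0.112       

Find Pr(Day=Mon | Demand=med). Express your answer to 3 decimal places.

0.184

P(Demand=med) = 0.067 + 0.073 + 0.089 + 0.109 + 0.027 = 0.365.
P(Day=Mon | Demand=med) = 0.067/0.365 = 0.184.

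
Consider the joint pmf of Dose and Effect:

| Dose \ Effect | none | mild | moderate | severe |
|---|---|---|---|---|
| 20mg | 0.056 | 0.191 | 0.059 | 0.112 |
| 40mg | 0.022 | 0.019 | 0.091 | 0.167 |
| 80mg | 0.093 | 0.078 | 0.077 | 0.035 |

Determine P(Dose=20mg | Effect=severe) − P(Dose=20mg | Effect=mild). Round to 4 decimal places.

P(Effect=severe) = 0.112 + 0.167 + 0.035 = 0.314; P(Dose=20mg | Effect=severe) = 0.112/0.314 = 0.35669.
P(Effect=mild) = 0.191 + 0.019 + 0.078 = 0.288; P(Dose=20mg | Effect=mild) = 0.191/0.288 = 0.66319.
Difference = -0.3065.

-0.3065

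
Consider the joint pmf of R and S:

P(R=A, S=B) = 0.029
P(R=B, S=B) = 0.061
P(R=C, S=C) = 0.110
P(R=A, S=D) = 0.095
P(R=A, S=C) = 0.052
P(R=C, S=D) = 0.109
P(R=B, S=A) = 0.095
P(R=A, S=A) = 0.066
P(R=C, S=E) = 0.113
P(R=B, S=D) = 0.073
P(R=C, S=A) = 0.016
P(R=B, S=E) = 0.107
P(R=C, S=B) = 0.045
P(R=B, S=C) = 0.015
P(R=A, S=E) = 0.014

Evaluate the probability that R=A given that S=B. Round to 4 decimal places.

0.2148

P(S=B) = 0.029 + 0.061 + 0.045 = 0.135.
P(R=A | S=B) = 0.029/0.135 = 0.2148.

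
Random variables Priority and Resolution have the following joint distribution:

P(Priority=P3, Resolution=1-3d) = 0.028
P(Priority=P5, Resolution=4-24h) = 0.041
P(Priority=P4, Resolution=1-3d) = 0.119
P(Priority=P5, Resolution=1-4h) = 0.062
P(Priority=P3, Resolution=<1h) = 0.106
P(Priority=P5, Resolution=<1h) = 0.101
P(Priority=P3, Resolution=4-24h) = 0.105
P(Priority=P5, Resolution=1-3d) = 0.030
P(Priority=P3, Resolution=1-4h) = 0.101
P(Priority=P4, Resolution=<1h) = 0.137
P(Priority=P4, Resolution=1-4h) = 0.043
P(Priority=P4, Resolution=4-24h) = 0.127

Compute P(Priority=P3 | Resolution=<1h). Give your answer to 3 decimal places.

P(Resolution=<1h) = 0.106 + 0.137 + 0.101 = 0.344.
P(Priority=P3 | Resolution=<1h) = 0.106/0.344 = 0.308.

0.308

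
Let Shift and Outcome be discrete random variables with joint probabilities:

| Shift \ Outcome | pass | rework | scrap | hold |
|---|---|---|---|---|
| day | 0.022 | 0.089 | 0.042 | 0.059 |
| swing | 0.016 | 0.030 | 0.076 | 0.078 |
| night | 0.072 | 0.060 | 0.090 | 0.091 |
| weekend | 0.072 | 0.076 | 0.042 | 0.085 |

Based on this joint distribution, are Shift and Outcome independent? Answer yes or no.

P(Shift=day) = 0.212 and P(Outcome=rework) = 0.255, so their product is 0.05406, but P(Shift=day, Outcome=rework) = 0.089. Since these differ, Shift and Outcome are not independent.

no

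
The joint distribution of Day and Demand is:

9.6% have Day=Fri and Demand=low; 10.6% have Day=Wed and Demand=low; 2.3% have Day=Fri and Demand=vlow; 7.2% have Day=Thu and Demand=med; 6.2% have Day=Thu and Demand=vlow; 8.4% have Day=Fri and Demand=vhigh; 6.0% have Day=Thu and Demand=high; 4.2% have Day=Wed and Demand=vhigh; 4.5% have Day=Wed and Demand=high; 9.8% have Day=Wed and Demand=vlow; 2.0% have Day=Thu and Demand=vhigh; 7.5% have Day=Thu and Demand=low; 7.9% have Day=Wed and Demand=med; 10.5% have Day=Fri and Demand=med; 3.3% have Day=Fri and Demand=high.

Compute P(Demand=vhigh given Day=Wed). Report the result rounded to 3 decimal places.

P(Day=Wed) = 0.098 + 0.106 + 0.079 + 0.045 + 0.042 = 0.370.
P(Demand=vhigh | Day=Wed) = 0.042/0.370 = 0.114.

0.114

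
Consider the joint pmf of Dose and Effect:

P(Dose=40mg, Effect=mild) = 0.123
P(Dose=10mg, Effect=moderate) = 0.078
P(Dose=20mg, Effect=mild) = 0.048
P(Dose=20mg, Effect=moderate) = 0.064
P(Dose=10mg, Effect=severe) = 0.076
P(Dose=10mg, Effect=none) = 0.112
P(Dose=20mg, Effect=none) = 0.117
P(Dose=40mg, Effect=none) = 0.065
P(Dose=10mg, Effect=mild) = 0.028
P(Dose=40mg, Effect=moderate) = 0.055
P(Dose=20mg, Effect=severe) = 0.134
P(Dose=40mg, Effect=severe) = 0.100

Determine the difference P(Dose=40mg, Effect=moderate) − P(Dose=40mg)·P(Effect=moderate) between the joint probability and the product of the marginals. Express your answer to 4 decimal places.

P(Dose=40mg) = 0.065 + 0.123 + 0.055 + 0.100 = 0.343.
P(Effect=moderate) = 0.078 + 0.064 + 0.055 = 0.197.
P(Dose=40mg, Effect=moderate) − P(Dose=40mg)P(Effect=moderate) = 0.055 − 0.343×0.197 = -0.0126.

-0.0126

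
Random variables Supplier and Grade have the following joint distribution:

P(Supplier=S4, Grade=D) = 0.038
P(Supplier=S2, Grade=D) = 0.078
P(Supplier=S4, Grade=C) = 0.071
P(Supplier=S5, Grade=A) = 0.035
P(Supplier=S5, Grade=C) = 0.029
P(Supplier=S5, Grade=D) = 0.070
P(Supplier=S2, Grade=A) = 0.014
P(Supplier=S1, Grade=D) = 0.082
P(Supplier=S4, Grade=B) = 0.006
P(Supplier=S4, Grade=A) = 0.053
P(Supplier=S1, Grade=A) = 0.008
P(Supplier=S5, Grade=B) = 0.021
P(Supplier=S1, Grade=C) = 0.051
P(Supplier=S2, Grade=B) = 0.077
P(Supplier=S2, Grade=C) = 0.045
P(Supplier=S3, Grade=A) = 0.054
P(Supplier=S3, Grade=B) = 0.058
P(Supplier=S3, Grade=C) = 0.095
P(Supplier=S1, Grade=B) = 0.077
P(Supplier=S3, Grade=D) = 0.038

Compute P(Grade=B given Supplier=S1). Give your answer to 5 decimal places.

0.35321

P(Supplier=S1) = 0.008 + 0.077 + 0.051 + 0.082 = 0.218.
P(Grade=B | Supplier=S1) = 0.077/0.218 = 0.35321.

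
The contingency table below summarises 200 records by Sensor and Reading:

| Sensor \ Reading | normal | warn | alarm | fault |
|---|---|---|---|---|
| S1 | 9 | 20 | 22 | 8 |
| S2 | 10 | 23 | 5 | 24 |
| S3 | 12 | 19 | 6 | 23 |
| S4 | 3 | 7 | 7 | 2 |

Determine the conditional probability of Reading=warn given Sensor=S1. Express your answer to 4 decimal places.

0.3390

Total with Sensor=S1: 9 + 20 + 22 + 8 = 59.
P(Reading=warn | Sensor=S1) = 20/59 = 0.3390.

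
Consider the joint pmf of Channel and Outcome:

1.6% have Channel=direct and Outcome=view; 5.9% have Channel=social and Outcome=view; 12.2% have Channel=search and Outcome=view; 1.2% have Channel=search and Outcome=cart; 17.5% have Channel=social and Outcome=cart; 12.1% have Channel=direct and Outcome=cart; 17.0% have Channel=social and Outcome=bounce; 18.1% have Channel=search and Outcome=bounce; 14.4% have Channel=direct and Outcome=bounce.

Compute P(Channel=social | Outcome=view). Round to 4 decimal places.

0.2995

P(Outcome=view) = 0.122 + 0.059 + 0.016 = 0.197.
P(Channel=social | Outcome=view) = 0.059/0.197 = 0.2995.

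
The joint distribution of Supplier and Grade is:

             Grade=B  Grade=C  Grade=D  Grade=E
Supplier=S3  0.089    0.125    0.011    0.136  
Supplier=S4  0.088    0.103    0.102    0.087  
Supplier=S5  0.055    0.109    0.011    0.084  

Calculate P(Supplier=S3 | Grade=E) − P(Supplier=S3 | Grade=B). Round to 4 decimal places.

P(Grade=E) = 0.136 + 0.087 + 0.084 = 0.307; P(Supplier=S3 | Grade=E) = 0.136/0.307 = 0.44300.
P(Grade=B) = 0.089 + 0.088 + 0.055 = 0.232; P(Supplier=S3 | Grade=B) = 0.089/0.232 = 0.38362.
Difference = 0.0594.

0.0594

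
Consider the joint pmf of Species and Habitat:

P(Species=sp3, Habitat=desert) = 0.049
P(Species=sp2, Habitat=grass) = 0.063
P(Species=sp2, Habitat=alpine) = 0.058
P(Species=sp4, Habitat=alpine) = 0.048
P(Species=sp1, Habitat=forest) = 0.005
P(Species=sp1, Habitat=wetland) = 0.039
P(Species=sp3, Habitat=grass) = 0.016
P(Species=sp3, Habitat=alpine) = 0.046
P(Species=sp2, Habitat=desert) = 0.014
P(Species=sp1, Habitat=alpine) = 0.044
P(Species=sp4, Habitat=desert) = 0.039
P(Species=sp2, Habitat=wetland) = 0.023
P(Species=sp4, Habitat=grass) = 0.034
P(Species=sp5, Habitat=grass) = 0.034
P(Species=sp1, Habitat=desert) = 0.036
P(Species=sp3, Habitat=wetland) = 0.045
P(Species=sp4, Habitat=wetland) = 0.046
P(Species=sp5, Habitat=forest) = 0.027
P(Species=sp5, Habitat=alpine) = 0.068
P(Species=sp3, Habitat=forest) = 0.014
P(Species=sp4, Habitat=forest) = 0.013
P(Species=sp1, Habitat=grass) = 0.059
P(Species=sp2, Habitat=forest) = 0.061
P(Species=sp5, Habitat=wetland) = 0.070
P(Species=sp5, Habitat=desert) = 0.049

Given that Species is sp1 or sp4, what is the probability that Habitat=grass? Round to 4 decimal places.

0.2562

P(Species=sp1) = 0.005 + 0.059 + 0.039 + 0.036 + 0.044 = 0.183.
P(Species=sp4) = 0.013 + 0.034 + 0.046 + 0.039 + 0.048 = 0.180.
P(Species ∈ {sp1, sp4}) = 0.183 + 0.180 = 0.363; P(Habitat=grass, Species ∈ {sp1, sp4}) = 0.059 + 0.034 = 0.093.
P(Habitat=grass | Species ∈ {sp1, sp4}) = 0.093/0.363 = 0.2562.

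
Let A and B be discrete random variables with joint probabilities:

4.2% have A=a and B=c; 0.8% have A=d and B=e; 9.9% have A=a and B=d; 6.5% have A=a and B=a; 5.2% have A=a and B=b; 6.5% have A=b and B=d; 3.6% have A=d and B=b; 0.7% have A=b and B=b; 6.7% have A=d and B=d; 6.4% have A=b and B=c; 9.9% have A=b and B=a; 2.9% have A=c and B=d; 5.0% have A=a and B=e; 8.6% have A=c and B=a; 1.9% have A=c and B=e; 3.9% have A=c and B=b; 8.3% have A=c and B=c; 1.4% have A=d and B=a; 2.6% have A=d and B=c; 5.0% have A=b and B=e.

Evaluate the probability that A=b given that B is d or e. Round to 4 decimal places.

P(B=d) = 0.099 + 0.065 + 0.029 + 0.067 = 0.260.
P(B=e) = 0.050 + 0.050 + 0.019 + 0.008 = 0.127.
P(B ∈ {d, e}) = 0.260 + 0.127 = 0.387; P(A=b, B ∈ {d, e}) = 0.065 + 0.050 = 0.115.
P(A=b | B ∈ {d, e}) = 0.115/0.387 = 0.2972.

0.2972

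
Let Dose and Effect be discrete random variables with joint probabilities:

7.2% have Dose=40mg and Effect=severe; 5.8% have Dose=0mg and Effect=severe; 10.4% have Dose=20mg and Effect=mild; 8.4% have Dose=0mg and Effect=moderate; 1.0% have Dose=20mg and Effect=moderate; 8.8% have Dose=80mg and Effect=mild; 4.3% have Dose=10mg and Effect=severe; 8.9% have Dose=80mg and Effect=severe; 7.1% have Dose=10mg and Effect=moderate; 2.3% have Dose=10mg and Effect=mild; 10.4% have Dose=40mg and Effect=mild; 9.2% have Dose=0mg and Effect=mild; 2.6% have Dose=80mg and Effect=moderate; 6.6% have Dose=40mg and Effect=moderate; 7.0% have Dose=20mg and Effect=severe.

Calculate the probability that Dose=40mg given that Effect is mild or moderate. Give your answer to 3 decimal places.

P(Effect=mild) = 0.092 + 0.023 + 0.104 + 0.104 + 0.088 = 0.411.
P(Effect=moderate) = 0.084 + 0.071 + 0.010 + 0.066 + 0.026 = 0.257.
P(Effect ∈ {mild, moderate}) = 0.411 + 0.257 = 0.668; P(Dose=40mg, Effect ∈ {mild, moderate}) = 0.104 + 0.066 = 0.170.
P(Dose=40mg | Effect ∈ {mild, moderate}) = 0.170/0.668 = 0.254.

0.254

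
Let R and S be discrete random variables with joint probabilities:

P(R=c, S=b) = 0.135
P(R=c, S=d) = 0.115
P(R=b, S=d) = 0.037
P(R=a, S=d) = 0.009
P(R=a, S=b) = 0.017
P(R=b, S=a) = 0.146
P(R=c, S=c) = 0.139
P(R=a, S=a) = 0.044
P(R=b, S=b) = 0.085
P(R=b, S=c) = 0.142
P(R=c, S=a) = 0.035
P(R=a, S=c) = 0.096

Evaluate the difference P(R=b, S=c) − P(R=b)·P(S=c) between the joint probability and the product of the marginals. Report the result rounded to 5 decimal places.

-0.01257

P(R=b) = 0.146 + 0.085 + 0.142 + 0.037 = 0.410.
P(S=c) = 0.096 + 0.142 + 0.139 = 0.377.
P(R=b, S=c) − P(R=b)P(S=c) = 0.142 − 0.410×0.377 = -0.01257.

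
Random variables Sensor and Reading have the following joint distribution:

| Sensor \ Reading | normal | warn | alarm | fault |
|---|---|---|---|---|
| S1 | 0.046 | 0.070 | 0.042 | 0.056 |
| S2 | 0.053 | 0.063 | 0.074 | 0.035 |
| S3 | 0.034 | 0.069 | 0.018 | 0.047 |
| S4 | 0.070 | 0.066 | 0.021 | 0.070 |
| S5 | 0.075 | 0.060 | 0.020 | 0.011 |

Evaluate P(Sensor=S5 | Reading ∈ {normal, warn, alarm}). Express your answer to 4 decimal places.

P(Reading=normal) = 0.046 + 0.053 + 0.034 + 0.070 + 0.075 = 0.278.
P(Reading=warn) = 0.070 + 0.063 + 0.069 + 0.066 + 0.060 = 0.328.
P(Reading=alarm) = 0.042 + 0.074 + 0.018 + 0.021 + 0.020 = 0.175.
P(Reading ∈ {normal, warn, alarm}) = 0.278 + 0.328 + 0.175 = 0.781; P(Sensor=S5, Reading ∈ {normal, warn, alarm}) = 0.075 + 0.060 + 0.020 = 0.155.
P(Sensor=S5 | Reading ∈ {normal, warn, alarm}) = 0.155/0.781 = 0.1985.

0.1985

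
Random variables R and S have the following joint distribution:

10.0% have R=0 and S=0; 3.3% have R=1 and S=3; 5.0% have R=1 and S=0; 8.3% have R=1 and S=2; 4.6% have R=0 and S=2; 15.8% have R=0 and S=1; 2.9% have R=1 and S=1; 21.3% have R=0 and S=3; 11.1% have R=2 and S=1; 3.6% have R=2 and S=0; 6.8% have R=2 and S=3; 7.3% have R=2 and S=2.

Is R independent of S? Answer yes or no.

no

P(R=0) = 0.517 and P(S=2) = 0.202, so their product is 0.10443, but P(R=0, S=2) = 0.046. Since these differ, R and S are not independent.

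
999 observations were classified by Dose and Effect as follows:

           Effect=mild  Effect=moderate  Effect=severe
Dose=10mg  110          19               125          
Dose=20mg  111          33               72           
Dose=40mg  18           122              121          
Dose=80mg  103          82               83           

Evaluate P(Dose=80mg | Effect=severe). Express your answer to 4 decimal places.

0.2070

Total with Effect=severe: 125 + 72 + 121 + 83 = 401.
P(Dose=80mg | Effect=severe) = 83/401 = 0.2070.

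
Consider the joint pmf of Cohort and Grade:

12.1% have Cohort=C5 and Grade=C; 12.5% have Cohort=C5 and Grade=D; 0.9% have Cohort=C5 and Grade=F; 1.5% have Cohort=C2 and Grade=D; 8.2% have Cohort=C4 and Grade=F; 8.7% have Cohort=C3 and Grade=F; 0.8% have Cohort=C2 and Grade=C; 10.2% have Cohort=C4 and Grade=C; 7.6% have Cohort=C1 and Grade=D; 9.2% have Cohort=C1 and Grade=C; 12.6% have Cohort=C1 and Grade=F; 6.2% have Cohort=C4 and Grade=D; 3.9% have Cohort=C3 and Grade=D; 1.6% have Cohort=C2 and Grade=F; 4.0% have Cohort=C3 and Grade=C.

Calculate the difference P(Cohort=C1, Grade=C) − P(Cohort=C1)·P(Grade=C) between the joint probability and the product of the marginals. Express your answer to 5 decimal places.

-0.01472

P(Cohort=C1) = 0.092 + 0.076 + 0.126 = 0.294.
P(Grade=C) = 0.092 + 0.008 + 0.040 + 0.102 + 0.121 = 0.363.
P(Cohort=C1, Grade=C) − P(Cohort=C1)P(Grade=C) = 0.092 − 0.294×0.363 = -0.01472.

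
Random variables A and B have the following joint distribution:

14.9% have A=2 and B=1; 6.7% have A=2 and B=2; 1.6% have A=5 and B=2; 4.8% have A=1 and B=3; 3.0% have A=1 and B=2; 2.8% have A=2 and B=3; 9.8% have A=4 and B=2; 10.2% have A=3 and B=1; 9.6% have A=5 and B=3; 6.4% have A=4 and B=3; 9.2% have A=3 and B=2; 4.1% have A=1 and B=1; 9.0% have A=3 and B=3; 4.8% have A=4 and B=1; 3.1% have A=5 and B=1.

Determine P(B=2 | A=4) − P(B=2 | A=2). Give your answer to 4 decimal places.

P(A=4) = 0.048 + 0.098 + 0.064 = 0.210; P(B=2 | A=4) = 0.098/0.210 = 0.46667.
P(A=2) = 0.149 + 0.067 + 0.028 = 0.244; P(B=2 | A=2) = 0.067/0.244 = 0.27459.
Difference = 0.1921.

0.1921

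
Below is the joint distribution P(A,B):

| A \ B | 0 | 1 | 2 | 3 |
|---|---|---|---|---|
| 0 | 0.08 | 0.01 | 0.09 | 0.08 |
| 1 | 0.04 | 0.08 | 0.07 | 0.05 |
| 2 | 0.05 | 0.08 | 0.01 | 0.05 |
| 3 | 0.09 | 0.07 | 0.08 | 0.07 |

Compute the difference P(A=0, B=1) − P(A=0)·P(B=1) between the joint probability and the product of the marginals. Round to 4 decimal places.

-0.0524

P(A=0) = 0.08 + 0.01 + 0.09 + 0.08 = 0.26.
P(B=1) = 0.01 + 0.08 + 0.08 + 0.07 = 0.24.
P(A=0, B=1) − P(A=0)P(B=1) = 0.01 − 0.26×0.24 = -0.0524.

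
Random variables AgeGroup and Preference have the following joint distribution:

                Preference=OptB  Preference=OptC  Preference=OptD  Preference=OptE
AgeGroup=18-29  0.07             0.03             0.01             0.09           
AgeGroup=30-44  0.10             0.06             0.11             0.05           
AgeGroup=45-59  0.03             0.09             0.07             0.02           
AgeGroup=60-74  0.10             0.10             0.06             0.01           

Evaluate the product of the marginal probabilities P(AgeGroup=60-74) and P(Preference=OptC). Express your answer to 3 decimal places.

P(AgeGroup=60-74) = 0.10 + 0.10 + 0.06 + 0.01 = 0.27.
P(Preference=OptC) = 0.03 + 0.06 + 0.09 + 0.10 = 0.28.
Product: 0.27 × 0.28 = 0.076.

0.076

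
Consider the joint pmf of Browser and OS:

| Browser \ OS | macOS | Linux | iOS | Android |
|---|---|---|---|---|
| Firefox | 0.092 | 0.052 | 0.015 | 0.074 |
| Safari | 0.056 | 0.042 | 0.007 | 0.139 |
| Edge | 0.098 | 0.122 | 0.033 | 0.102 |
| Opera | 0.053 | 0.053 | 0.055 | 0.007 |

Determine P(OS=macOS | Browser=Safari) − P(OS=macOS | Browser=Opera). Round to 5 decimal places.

-0.08597

P(Browser=Safari) = 0.056 + 0.042 + 0.007 + 0.139 = 0.244; P(OS=macOS | Browser=Safari) = 0.056/0.244 = 0.229508.
P(Browser=Opera) = 0.053 + 0.053 + 0.055 + 0.007 = 0.168; P(OS=macOS | Browser=Opera) = 0.053/0.168 = 0.315476.
Difference = -0.08597.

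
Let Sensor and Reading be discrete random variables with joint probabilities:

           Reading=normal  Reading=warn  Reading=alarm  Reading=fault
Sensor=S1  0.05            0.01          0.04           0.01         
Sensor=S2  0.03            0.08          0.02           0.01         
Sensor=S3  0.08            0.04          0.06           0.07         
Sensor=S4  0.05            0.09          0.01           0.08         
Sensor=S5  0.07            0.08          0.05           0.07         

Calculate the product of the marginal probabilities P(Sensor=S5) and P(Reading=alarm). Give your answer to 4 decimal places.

P(Sensor=S5) = 0.07 + 0.08 + 0.05 + 0.07 = 0.27.
P(Reading=alarm) = 0.04 + 0.02 + 0.06 + 0.01 + 0.05 = 0.18.
Product: 0.27 × 0.18 = 0.0486.

0.0486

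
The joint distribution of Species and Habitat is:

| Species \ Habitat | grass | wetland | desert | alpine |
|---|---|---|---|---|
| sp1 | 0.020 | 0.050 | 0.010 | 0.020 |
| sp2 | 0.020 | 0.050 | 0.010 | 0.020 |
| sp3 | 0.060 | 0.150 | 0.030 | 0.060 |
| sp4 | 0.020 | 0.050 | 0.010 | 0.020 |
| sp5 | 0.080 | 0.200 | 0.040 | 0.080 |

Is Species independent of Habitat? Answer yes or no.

yes

Every cell satisfies P(Species,Habitat) = P(Species)·P(Habitat). For instance P(Species=sp2) = 0.100, P(Habitat=wetland) = 0.500, and 0.100×0.500 = 0.050 matches the joint entry. So Species and Habitat are independent.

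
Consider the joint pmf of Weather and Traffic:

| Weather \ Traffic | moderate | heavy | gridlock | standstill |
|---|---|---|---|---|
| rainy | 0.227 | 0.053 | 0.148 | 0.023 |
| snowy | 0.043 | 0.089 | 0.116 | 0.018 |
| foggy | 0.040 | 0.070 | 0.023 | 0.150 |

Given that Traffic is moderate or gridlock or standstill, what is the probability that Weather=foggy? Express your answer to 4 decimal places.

0.2703

P(Traffic=moderate) = 0.227 + 0.043 + 0.040 = 0.310.
P(Traffic=gridlock) = 0.148 + 0.116 + 0.023 = 0.287.
P(Traffic=standstill) = 0.023 + 0.018 + 0.150 = 0.191.
P(Traffic ∈ {moderate, gridlock, standstill}) = 0.310 + 0.287 + 0.191 = 0.788; P(Weather=foggy, Traffic ∈ {moderate, gridlock, standstill}) = 0.040 + 0.023 + 0.150 = 0.213.
P(Weather=foggy | Traffic ∈ {moderate, gridlock, standstill}) = 0.213/0.788 = 0.2703.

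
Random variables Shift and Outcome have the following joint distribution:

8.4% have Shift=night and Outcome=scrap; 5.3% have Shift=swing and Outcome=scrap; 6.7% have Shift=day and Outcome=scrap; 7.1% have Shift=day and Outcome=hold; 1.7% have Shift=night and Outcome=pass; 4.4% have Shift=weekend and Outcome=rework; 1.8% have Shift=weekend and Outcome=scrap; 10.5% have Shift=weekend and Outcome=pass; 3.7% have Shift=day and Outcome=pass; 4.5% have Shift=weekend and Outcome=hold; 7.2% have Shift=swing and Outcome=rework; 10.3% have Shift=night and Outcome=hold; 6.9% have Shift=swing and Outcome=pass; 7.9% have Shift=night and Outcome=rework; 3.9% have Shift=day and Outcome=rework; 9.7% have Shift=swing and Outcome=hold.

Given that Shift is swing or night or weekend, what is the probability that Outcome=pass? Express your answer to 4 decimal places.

P(Shift=swing) = 0.069 + 0.072 + 0.053 + 0.097 = 0.291.
P(Shift=night) = 0.017 + 0.079 + 0.084 + 0.103 = 0.283.
P(Shift=weekend) = 0.105 + 0.044 + 0.018 + 0.045 = 0.212.
P(Shift ∈ {swing, night, weekend}) = 0.291 + 0.283 + 0.212 = 0.786; P(Outcome=pass, Shift ∈ {swing, night, weekend}) = 0.069 + 0.017 + 0.105 = 0.191.
P(Outcome=pass | Shift ∈ {swing, night, weekend}) = 0.191/0.786 = 0.2430.

0.2430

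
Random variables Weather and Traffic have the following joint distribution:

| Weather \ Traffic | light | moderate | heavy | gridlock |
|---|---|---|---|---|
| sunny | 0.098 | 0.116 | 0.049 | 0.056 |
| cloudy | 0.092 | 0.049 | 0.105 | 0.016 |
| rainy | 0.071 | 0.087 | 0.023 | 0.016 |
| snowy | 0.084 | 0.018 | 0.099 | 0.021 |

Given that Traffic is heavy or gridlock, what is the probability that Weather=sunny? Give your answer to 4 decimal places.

P(Traffic=heavy) = 0.049 + 0.105 + 0.023 + 0.099 = 0.276.
P(Traffic=gridlock) = 0.056 + 0.016 + 0.016 + 0.021 = 0.109.
P(Traffic ∈ {heavy, gridlock}) = 0.276 + 0.109 = 0.385; P(Weather=sunny, Traffic ∈ {heavy, gridlock}) = 0.049 + 0.056 = 0.105.
P(Weather=sunny | Traffic ∈ {heavy, gridlock}) = 0.105/0.385 = 0.2727.

0.2727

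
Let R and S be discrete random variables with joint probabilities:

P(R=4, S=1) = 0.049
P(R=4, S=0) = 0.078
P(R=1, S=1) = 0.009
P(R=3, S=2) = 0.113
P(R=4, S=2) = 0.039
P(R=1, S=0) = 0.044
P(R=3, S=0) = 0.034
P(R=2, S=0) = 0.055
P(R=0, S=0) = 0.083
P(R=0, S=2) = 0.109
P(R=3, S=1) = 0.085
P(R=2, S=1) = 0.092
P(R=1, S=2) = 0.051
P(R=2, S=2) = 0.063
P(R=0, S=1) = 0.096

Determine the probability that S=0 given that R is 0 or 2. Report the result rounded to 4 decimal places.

0.2771

P(R=0) = 0.083 + 0.096 + 0.109 = 0.288.
P(R=2) = 0.055 + 0.092 + 0.063 = 0.210.
P(R ∈ {0, 2}) = 0.288 + 0.210 = 0.498; P(S=0, R ∈ {0, 2}) = 0.083 + 0.055 = 0.138.
P(S=0 | R ∈ {0, 2}) = 0.138/0.498 = 0.2771.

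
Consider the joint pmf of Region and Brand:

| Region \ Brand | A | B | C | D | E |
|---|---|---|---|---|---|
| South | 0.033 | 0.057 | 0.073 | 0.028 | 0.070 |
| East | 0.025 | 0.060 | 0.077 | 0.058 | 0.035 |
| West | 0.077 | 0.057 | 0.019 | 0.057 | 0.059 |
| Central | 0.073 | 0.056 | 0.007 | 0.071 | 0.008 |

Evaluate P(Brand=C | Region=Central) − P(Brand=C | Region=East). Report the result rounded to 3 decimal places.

P(Region=Central) = 0.073 + 0.056 + 0.007 + 0.071 + 0.008 = 0.215; P(Brand=C | Region=Central) = 0.007/0.215 = 0.0326.
P(Region=East) = 0.025 + 0.060 + 0.077 + 0.058 + 0.035 = 0.255; P(Brand=C | Region=East) = 0.077/0.255 = 0.3020.
Difference = -0.269.

-0.269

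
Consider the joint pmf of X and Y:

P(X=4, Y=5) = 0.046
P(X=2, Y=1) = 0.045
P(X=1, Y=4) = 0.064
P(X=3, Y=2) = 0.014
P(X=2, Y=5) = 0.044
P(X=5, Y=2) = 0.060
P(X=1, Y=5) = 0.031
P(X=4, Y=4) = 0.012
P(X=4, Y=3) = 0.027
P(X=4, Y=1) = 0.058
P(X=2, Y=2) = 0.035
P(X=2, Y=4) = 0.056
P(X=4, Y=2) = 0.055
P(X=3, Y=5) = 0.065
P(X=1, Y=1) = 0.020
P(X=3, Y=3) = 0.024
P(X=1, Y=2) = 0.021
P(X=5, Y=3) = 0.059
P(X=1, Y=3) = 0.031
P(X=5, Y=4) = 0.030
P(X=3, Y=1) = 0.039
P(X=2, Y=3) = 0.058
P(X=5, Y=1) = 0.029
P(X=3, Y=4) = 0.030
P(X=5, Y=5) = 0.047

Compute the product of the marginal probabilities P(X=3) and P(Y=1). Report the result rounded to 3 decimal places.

P(X=3) = 0.039 + 0.014 + 0.024 + 0.030 + 0.065 = 0.172.
P(Y=1) = 0.020 + 0.045 + 0.039 + 0.058 + 0.029 = 0.191.
Product: 0.172 × 0.191 = 0.033.

0.033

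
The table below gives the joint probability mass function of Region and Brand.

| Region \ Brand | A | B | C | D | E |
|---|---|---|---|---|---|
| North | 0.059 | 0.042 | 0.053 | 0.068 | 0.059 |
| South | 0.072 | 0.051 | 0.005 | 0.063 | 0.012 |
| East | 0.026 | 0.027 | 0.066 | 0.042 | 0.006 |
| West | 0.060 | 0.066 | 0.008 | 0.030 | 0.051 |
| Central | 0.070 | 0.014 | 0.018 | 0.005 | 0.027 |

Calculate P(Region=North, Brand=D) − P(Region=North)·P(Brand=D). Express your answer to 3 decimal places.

P(Region=North) = 0.059 + 0.042 + 0.053 + 0.068 + 0.059 = 0.281.
P(Brand=D) = 0.068 + 0.063 + 0.042 + 0.030 + 0.005 = 0.208.
P(Region=North, Brand=D) − P(Region=North)P(Brand=D) = 0.068 − 0.281×0.208 = 0.010.

0.010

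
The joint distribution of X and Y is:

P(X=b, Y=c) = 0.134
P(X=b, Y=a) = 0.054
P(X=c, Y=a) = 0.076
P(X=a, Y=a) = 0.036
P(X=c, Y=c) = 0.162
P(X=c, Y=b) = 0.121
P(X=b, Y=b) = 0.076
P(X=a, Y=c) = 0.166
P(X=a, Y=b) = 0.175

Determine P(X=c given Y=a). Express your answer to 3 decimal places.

P(Y=a) = 0.036 + 0.054 + 0.076 = 0.166.
P(X=c | Y=a) = 0.076/0.166 = 0.458.

0.458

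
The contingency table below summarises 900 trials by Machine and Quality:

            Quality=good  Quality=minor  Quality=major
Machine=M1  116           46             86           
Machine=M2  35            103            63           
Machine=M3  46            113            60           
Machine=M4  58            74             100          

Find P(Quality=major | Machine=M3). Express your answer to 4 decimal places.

0.2740

Total with Machine=M3: 46 + 113 + 60 = 219.
P(Quality=major | Machine=M3) = 60/219 = 0.2740.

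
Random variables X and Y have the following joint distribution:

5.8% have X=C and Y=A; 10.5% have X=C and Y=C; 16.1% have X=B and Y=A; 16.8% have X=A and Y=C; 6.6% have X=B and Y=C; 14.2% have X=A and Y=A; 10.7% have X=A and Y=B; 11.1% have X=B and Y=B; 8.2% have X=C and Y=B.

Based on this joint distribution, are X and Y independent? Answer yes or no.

P(X=B) = 0.338 and P(Y=C) = 0.339, so their product is 0.11458, but P(X=B, Y=C) = 0.066. Since these differ, X and Y are not independent.

no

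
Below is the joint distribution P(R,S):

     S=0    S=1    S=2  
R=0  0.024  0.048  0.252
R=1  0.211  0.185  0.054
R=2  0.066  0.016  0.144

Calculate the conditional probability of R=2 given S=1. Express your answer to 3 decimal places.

0.064

P(S=1) = 0.048 + 0.185 + 0.016 = 0.249.
P(R=2 | S=1) = 0.016/0.249 = 0.064.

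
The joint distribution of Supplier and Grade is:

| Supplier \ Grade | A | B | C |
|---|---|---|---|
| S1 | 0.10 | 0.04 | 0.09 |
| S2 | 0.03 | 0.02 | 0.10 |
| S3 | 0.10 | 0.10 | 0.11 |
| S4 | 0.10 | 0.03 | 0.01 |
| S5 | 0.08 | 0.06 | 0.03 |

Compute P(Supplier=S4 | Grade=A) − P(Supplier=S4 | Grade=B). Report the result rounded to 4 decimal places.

P(Grade=A) = 0.10 + 0.03 + 0.10 + 0.10 + 0.08 = 0.41; P(Supplier=S4 | Grade=A) = 0.10/0.41 = 0.24390.
P(Grade=B) = 0.04 + 0.02 + 0.10 + 0.03 + 0.06 = 0.25; P(Supplier=S4 | Grade=B) = 0.03/0.25 = 0.12000.
Difference = 0.1239.

0.1239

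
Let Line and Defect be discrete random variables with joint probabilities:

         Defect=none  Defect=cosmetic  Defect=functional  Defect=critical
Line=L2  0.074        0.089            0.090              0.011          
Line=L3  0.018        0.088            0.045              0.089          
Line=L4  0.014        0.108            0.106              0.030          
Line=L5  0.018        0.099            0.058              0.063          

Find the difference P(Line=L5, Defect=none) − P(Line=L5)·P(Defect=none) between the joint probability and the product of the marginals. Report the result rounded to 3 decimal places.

P(Line=L5) = 0.018 + 0.099 + 0.058 + 0.063 = 0.238.
P(Defect=none) = 0.074 + 0.018 + 0.014 + 0.018 = 0.124.
P(Line=L5, Defect=none) − P(Line=L5)P(Defect=none) = 0.018 − 0.238×0.124 = -0.012.

-0.012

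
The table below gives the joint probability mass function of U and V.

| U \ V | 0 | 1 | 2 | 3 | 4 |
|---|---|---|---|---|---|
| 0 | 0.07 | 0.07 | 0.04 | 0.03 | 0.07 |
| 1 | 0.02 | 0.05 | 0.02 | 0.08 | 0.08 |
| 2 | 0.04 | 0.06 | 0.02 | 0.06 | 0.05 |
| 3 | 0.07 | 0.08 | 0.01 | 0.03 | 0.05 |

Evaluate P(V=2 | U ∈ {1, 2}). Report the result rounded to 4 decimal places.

P(U=1) = 0.02 + 0.05 + 0.02 + 0.08 + 0.08 = 0.25.
P(U=2) = 0.04 + 0.06 + 0.02 + 0.06 + 0.05 = 0.23.
P(U ∈ {1, 2}) = 0.25 + 0.23 = 0.48; P(V=2, U ∈ {1, 2}) = 0.02 + 0.02 = 0.04.
P(V=2 | U ∈ {1, 2}) = 0.04/0.48 = 0.0833.

0.0833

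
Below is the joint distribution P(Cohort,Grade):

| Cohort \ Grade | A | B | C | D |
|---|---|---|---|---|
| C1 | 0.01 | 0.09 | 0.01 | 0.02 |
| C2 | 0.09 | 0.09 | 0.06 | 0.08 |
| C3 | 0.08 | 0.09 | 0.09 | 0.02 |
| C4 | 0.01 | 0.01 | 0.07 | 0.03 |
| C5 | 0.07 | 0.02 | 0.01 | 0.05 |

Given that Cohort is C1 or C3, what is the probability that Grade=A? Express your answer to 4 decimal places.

0.2195

P(Cohort=C1) = 0.01 + 0.09 + 0.01 + 0.02 = 0.13.
P(Cohort=C3) = 0.08 + 0.09 + 0.09 + 0.02 = 0.28.
P(Cohort ∈ {C1, C3}) = 0.13 + 0.28 = 0.41; P(Grade=A, Cohort ∈ {C1, C3}) = 0.01 + 0.08 = 0.09.
P(Grade=A | Cohort ∈ {C1, C3}) = 0.09/0.41 = 0.2195.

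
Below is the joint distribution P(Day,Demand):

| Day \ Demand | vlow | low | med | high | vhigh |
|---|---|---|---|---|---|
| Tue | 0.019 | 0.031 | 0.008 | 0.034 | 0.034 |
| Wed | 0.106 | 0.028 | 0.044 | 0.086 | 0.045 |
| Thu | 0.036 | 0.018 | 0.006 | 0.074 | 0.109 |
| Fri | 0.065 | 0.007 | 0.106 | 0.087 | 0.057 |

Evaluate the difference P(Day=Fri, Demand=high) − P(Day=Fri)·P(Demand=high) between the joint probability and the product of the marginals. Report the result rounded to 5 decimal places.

-0.00348

P(Day=Fri) = 0.065 + 0.007 + 0.106 + 0.087 + 0.057 = 0.322.
P(Demand=high) = 0.034 + 0.086 + 0.074 + 0.087 = 0.281.
P(Day=Fri, Demand=high) − P(Day=Fri)P(Demand=high) = 0.087 − 0.322×0.281 = -0.00348.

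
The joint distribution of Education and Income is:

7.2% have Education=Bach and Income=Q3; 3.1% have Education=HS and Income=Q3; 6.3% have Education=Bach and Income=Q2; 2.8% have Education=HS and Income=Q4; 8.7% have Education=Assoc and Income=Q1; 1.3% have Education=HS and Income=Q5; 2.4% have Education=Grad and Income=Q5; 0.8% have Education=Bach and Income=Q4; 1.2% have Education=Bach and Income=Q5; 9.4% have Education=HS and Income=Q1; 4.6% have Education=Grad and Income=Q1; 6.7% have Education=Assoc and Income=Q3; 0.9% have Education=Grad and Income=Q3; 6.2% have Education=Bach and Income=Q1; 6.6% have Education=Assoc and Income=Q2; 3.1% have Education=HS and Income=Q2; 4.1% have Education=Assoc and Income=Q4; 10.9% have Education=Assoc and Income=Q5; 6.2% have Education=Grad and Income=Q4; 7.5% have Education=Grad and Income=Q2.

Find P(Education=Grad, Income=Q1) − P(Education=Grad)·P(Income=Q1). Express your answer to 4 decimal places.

P(Education=Grad) = 0.046 + 0.075 + 0.009 + 0.062 + 0.024 = 0.216.
P(Income=Q1) = 0.094 + 0.087 + 0.062 + 0.046 = 0.289.
P(Education=Grad, Income=Q1) − P(Education=Grad)P(Income=Q1) = 0.046 − 0.216×0.289 = -0.0164.

-0.0164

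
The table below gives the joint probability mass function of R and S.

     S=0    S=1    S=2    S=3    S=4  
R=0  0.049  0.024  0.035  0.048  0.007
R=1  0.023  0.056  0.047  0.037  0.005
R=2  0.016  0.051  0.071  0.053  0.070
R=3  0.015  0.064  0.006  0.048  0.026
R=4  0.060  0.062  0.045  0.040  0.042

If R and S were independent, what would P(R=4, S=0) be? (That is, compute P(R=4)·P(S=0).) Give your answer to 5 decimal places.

P(R=4) = 0.060 + 0.062 + 0.045 + 0.040 + 0.042 = 0.249.
P(S=0) = 0.049 + 0.023 + 0.016 + 0.015 + 0.060 = 0.163.
Product: 0.249 × 0.163 = 0.04059.

0.04059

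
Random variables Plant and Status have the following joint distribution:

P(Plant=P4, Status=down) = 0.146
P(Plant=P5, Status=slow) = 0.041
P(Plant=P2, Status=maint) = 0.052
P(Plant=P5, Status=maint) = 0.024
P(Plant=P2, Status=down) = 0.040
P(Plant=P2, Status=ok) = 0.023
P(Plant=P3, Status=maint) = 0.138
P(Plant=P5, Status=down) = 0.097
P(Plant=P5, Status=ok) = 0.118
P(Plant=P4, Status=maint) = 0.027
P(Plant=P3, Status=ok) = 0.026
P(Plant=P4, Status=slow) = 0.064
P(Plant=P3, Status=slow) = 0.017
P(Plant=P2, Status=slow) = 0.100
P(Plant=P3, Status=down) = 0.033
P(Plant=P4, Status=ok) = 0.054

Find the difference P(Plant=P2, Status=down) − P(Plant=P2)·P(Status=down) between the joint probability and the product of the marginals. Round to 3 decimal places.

P(Plant=P2) = 0.023 + 0.100 + 0.040 + 0.052 = 0.215.
P(Status=down) = 0.040 + 0.033 + 0.146 + 0.097 = 0.316.
P(Plant=P2, Status=down) − P(Plant=P2)P(Status=down) = 0.040 − 0.215×0.316 = -0.028.

-0.028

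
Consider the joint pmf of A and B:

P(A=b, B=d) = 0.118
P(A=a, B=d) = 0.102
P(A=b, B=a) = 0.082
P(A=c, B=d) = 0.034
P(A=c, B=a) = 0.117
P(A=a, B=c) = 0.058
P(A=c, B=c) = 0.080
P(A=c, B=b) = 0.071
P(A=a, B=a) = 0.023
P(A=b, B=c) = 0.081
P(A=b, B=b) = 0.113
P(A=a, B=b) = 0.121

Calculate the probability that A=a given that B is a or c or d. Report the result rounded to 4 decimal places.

P(B=a) = 0.023 + 0.082 + 0.117 = 0.222.
P(B=c) = 0.058 + 0.081 + 0.080 = 0.219.
P(B=d) = 0.102 + 0.118 + 0.034 = 0.254.
P(B ∈ {a, c, d}) = 0.222 + 0.219 + 0.254 = 0.695; P(A=a, B ∈ {a, c, d}) = 0.023 + 0.058 + 0.102 = 0.183.
P(A=a | B ∈ {a, c, d}) = 0.183/0.695 = 0.2633.

0.2633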